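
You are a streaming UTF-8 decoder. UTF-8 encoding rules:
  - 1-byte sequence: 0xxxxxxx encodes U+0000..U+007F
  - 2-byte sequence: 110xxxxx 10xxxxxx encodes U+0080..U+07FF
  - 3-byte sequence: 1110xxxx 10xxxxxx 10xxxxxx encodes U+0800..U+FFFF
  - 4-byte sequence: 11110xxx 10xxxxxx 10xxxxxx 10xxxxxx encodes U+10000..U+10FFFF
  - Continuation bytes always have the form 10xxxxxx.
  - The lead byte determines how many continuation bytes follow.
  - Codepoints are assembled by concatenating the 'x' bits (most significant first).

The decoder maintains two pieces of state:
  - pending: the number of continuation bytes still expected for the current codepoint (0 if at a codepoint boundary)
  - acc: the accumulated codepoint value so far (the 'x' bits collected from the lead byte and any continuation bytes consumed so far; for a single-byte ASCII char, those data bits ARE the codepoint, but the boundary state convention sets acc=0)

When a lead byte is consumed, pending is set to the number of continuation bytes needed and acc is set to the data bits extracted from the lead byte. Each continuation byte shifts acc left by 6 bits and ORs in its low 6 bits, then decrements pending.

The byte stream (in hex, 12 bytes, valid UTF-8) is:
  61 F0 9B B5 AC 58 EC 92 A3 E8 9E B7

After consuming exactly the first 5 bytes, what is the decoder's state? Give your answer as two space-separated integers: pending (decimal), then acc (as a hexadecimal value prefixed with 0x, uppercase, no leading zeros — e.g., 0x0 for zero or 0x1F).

Byte[0]=61: 1-byte. pending=0, acc=0x0
Byte[1]=F0: 4-byte lead. pending=3, acc=0x0
Byte[2]=9B: continuation. acc=(acc<<6)|0x1B=0x1B, pending=2
Byte[3]=B5: continuation. acc=(acc<<6)|0x35=0x6F5, pending=1
Byte[4]=AC: continuation. acc=(acc<<6)|0x2C=0x1BD6C, pending=0

Answer: 0 0x1BD6C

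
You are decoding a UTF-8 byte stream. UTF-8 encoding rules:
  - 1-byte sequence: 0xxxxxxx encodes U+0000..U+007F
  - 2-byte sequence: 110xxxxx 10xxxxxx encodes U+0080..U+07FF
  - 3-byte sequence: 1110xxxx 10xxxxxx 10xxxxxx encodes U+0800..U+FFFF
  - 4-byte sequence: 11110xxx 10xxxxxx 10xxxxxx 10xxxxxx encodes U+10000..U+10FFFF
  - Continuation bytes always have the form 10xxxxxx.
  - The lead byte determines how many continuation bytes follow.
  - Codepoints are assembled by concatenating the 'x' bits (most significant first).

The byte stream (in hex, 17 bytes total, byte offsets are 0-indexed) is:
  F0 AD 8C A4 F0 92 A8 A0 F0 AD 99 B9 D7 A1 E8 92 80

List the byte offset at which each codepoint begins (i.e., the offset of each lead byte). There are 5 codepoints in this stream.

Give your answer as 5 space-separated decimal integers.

Answer: 0 4 8 12 14

Derivation:
Byte[0]=F0: 4-byte lead, need 3 cont bytes. acc=0x0
Byte[1]=AD: continuation. acc=(acc<<6)|0x2D=0x2D
Byte[2]=8C: continuation. acc=(acc<<6)|0x0C=0xB4C
Byte[3]=A4: continuation. acc=(acc<<6)|0x24=0x2D324
Completed: cp=U+2D324 (starts at byte 0)
Byte[4]=F0: 4-byte lead, need 3 cont bytes. acc=0x0
Byte[5]=92: continuation. acc=(acc<<6)|0x12=0x12
Byte[6]=A8: continuation. acc=(acc<<6)|0x28=0x4A8
Byte[7]=A0: continuation. acc=(acc<<6)|0x20=0x12A20
Completed: cp=U+12A20 (starts at byte 4)
Byte[8]=F0: 4-byte lead, need 3 cont bytes. acc=0x0
Byte[9]=AD: continuation. acc=(acc<<6)|0x2D=0x2D
Byte[10]=99: continuation. acc=(acc<<6)|0x19=0xB59
Byte[11]=B9: continuation. acc=(acc<<6)|0x39=0x2D679
Completed: cp=U+2D679 (starts at byte 8)
Byte[12]=D7: 2-byte lead, need 1 cont bytes. acc=0x17
Byte[13]=A1: continuation. acc=(acc<<6)|0x21=0x5E1
Completed: cp=U+05E1 (starts at byte 12)
Byte[14]=E8: 3-byte lead, need 2 cont bytes. acc=0x8
Byte[15]=92: continuation. acc=(acc<<6)|0x12=0x212
Byte[16]=80: continuation. acc=(acc<<6)|0x00=0x8480
Completed: cp=U+8480 (starts at byte 14)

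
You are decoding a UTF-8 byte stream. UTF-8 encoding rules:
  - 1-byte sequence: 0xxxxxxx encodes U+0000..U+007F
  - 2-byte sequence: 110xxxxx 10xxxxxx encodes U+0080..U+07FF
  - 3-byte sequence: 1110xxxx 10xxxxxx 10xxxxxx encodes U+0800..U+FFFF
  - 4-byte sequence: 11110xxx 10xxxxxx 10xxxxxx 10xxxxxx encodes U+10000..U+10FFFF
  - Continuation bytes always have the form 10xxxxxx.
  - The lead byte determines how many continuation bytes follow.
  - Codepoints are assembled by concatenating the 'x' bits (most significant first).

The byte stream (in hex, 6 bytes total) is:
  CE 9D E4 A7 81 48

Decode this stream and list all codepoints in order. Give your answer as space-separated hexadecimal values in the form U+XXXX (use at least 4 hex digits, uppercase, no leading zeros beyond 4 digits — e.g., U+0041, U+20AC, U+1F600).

Byte[0]=CE: 2-byte lead, need 1 cont bytes. acc=0xE
Byte[1]=9D: continuation. acc=(acc<<6)|0x1D=0x39D
Completed: cp=U+039D (starts at byte 0)
Byte[2]=E4: 3-byte lead, need 2 cont bytes. acc=0x4
Byte[3]=A7: continuation. acc=(acc<<6)|0x27=0x127
Byte[4]=81: continuation. acc=(acc<<6)|0x01=0x49C1
Completed: cp=U+49C1 (starts at byte 2)
Byte[5]=48: 1-byte ASCII. cp=U+0048

Answer: U+039D U+49C1 U+0048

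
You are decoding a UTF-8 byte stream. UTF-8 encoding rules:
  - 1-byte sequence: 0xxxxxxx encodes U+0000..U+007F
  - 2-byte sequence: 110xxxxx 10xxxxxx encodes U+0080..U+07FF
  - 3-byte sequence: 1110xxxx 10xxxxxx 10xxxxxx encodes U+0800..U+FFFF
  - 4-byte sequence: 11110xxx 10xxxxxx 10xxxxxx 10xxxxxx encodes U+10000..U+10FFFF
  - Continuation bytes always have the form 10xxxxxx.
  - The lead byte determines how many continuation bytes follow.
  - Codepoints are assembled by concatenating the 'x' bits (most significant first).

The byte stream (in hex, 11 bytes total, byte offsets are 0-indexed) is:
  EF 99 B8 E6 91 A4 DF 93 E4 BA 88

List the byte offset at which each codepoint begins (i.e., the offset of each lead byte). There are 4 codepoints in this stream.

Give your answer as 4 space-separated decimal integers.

Byte[0]=EF: 3-byte lead, need 2 cont bytes. acc=0xF
Byte[1]=99: continuation. acc=(acc<<6)|0x19=0x3D9
Byte[2]=B8: continuation. acc=(acc<<6)|0x38=0xF678
Completed: cp=U+F678 (starts at byte 0)
Byte[3]=E6: 3-byte lead, need 2 cont bytes. acc=0x6
Byte[4]=91: continuation. acc=(acc<<6)|0x11=0x191
Byte[5]=A4: continuation. acc=(acc<<6)|0x24=0x6464
Completed: cp=U+6464 (starts at byte 3)
Byte[6]=DF: 2-byte lead, need 1 cont bytes. acc=0x1F
Byte[7]=93: continuation. acc=(acc<<6)|0x13=0x7D3
Completed: cp=U+07D3 (starts at byte 6)
Byte[8]=E4: 3-byte lead, need 2 cont bytes. acc=0x4
Byte[9]=BA: continuation. acc=(acc<<6)|0x3A=0x13A
Byte[10]=88: continuation. acc=(acc<<6)|0x08=0x4E88
Completed: cp=U+4E88 (starts at byte 8)

Answer: 0 3 6 8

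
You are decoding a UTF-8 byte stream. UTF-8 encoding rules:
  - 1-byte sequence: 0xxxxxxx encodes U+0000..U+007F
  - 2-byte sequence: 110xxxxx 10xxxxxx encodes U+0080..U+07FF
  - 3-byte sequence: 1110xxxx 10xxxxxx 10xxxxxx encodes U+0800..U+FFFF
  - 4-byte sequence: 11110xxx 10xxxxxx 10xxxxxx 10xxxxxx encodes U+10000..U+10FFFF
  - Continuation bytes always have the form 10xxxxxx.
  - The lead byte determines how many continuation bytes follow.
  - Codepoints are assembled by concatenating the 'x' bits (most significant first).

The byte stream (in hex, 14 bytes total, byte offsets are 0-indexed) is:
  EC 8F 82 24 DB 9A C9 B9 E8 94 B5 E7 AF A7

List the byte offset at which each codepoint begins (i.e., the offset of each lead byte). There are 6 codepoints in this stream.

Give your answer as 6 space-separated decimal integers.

Byte[0]=EC: 3-byte lead, need 2 cont bytes. acc=0xC
Byte[1]=8F: continuation. acc=(acc<<6)|0x0F=0x30F
Byte[2]=82: continuation. acc=(acc<<6)|0x02=0xC3C2
Completed: cp=U+C3C2 (starts at byte 0)
Byte[3]=24: 1-byte ASCII. cp=U+0024
Byte[4]=DB: 2-byte lead, need 1 cont bytes. acc=0x1B
Byte[5]=9A: continuation. acc=(acc<<6)|0x1A=0x6DA
Completed: cp=U+06DA (starts at byte 4)
Byte[6]=C9: 2-byte lead, need 1 cont bytes. acc=0x9
Byte[7]=B9: continuation. acc=(acc<<6)|0x39=0x279
Completed: cp=U+0279 (starts at byte 6)
Byte[8]=E8: 3-byte lead, need 2 cont bytes. acc=0x8
Byte[9]=94: continuation. acc=(acc<<6)|0x14=0x214
Byte[10]=B5: continuation. acc=(acc<<6)|0x35=0x8535
Completed: cp=U+8535 (starts at byte 8)
Byte[11]=E7: 3-byte lead, need 2 cont bytes. acc=0x7
Byte[12]=AF: continuation. acc=(acc<<6)|0x2F=0x1EF
Byte[13]=A7: continuation. acc=(acc<<6)|0x27=0x7BE7
Completed: cp=U+7BE7 (starts at byte 11)

Answer: 0 3 4 6 8 11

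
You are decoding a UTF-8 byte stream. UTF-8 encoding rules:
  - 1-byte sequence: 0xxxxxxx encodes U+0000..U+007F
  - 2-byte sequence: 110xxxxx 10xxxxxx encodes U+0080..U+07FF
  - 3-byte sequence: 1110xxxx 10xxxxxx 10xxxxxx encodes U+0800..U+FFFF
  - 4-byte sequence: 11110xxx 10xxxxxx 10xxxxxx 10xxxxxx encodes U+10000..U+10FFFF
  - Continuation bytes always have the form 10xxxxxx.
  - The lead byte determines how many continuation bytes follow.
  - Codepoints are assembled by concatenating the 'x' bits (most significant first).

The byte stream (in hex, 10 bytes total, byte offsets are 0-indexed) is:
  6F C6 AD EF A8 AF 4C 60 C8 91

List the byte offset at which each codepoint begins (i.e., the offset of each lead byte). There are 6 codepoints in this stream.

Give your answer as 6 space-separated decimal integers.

Byte[0]=6F: 1-byte ASCII. cp=U+006F
Byte[1]=C6: 2-byte lead, need 1 cont bytes. acc=0x6
Byte[2]=AD: continuation. acc=(acc<<6)|0x2D=0x1AD
Completed: cp=U+01AD (starts at byte 1)
Byte[3]=EF: 3-byte lead, need 2 cont bytes. acc=0xF
Byte[4]=A8: continuation. acc=(acc<<6)|0x28=0x3E8
Byte[5]=AF: continuation. acc=(acc<<6)|0x2F=0xFA2F
Completed: cp=U+FA2F (starts at byte 3)
Byte[6]=4C: 1-byte ASCII. cp=U+004C
Byte[7]=60: 1-byte ASCII. cp=U+0060
Byte[8]=C8: 2-byte lead, need 1 cont bytes. acc=0x8
Byte[9]=91: continuation. acc=(acc<<6)|0x11=0x211
Completed: cp=U+0211 (starts at byte 8)

Answer: 0 1 3 6 7 8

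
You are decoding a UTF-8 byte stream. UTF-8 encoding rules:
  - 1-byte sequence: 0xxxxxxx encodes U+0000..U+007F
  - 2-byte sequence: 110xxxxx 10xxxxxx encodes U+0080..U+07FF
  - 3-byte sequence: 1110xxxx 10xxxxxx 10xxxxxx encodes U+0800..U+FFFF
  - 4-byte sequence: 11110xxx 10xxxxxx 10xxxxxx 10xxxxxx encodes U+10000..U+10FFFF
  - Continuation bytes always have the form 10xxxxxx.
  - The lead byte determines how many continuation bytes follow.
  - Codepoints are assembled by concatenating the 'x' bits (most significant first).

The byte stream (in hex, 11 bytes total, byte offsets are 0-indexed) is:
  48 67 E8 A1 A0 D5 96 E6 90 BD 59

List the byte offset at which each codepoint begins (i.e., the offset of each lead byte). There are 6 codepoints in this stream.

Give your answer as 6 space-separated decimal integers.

Answer: 0 1 2 5 7 10

Derivation:
Byte[0]=48: 1-byte ASCII. cp=U+0048
Byte[1]=67: 1-byte ASCII. cp=U+0067
Byte[2]=E8: 3-byte lead, need 2 cont bytes. acc=0x8
Byte[3]=A1: continuation. acc=(acc<<6)|0x21=0x221
Byte[4]=A0: continuation. acc=(acc<<6)|0x20=0x8860
Completed: cp=U+8860 (starts at byte 2)
Byte[5]=D5: 2-byte lead, need 1 cont bytes. acc=0x15
Byte[6]=96: continuation. acc=(acc<<6)|0x16=0x556
Completed: cp=U+0556 (starts at byte 5)
Byte[7]=E6: 3-byte lead, need 2 cont bytes. acc=0x6
Byte[8]=90: continuation. acc=(acc<<6)|0x10=0x190
Byte[9]=BD: continuation. acc=(acc<<6)|0x3D=0x643D
Completed: cp=U+643D (starts at byte 7)
Byte[10]=59: 1-byte ASCII. cp=U+0059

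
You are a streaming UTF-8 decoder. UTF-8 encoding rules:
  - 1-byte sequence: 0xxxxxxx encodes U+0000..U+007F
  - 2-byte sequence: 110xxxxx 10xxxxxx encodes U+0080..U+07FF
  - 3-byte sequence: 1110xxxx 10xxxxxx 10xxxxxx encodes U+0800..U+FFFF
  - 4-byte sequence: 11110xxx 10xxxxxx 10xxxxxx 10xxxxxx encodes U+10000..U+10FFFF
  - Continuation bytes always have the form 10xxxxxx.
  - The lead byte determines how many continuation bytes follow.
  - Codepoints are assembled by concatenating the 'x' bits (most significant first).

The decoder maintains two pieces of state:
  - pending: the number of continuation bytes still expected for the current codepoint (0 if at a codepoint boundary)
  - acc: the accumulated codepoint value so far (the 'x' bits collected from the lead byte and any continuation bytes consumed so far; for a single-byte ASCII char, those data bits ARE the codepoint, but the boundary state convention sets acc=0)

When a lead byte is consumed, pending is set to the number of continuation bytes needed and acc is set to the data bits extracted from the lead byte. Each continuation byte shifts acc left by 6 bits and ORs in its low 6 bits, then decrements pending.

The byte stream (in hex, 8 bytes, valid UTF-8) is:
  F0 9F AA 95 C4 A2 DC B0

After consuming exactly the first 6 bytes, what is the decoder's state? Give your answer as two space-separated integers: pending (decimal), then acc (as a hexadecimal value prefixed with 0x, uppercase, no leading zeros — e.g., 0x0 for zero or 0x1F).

Answer: 0 0x122

Derivation:
Byte[0]=F0: 4-byte lead. pending=3, acc=0x0
Byte[1]=9F: continuation. acc=(acc<<6)|0x1F=0x1F, pending=2
Byte[2]=AA: continuation. acc=(acc<<6)|0x2A=0x7EA, pending=1
Byte[3]=95: continuation. acc=(acc<<6)|0x15=0x1FA95, pending=0
Byte[4]=C4: 2-byte lead. pending=1, acc=0x4
Byte[5]=A2: continuation. acc=(acc<<6)|0x22=0x122, pending=0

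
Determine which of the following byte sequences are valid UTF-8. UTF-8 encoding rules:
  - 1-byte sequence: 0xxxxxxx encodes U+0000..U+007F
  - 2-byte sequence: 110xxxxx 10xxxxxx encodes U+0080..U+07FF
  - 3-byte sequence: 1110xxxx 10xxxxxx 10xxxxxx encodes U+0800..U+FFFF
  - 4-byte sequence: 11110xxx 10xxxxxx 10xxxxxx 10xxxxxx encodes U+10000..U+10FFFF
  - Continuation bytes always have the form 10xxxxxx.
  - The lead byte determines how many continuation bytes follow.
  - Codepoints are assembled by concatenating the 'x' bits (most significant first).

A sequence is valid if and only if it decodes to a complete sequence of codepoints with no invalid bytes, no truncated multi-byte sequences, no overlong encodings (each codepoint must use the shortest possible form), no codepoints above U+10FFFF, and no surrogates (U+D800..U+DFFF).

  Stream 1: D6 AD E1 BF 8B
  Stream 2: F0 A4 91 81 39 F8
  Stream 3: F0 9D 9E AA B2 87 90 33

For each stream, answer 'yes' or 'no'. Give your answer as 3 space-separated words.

Answer: yes no no

Derivation:
Stream 1: decodes cleanly. VALID
Stream 2: error at byte offset 5. INVALID
Stream 3: error at byte offset 4. INVALID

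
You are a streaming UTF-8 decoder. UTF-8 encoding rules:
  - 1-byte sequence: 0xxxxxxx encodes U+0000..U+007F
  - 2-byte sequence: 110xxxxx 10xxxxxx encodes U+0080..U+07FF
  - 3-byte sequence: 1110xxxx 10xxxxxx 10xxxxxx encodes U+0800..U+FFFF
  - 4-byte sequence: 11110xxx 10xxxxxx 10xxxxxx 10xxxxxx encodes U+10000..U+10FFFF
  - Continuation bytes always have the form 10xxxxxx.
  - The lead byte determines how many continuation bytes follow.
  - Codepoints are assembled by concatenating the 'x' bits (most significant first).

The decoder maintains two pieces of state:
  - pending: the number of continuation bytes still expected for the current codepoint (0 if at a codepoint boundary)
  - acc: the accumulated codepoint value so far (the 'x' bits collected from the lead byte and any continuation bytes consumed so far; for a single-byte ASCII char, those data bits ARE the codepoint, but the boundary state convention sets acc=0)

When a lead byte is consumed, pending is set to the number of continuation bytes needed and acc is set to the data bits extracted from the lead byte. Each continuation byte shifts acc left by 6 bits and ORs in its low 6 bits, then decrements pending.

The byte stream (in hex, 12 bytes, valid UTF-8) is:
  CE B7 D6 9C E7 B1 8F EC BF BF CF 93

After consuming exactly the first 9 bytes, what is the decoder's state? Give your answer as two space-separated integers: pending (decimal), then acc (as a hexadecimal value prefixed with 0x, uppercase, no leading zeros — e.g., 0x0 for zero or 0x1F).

Answer: 1 0x33F

Derivation:
Byte[0]=CE: 2-byte lead. pending=1, acc=0xE
Byte[1]=B7: continuation. acc=(acc<<6)|0x37=0x3B7, pending=0
Byte[2]=D6: 2-byte lead. pending=1, acc=0x16
Byte[3]=9C: continuation. acc=(acc<<6)|0x1C=0x59C, pending=0
Byte[4]=E7: 3-byte lead. pending=2, acc=0x7
Byte[5]=B1: continuation. acc=(acc<<6)|0x31=0x1F1, pending=1
Byte[6]=8F: continuation. acc=(acc<<6)|0x0F=0x7C4F, pending=0
Byte[7]=EC: 3-byte lead. pending=2, acc=0xC
Byte[8]=BF: continuation. acc=(acc<<6)|0x3F=0x33F, pending=1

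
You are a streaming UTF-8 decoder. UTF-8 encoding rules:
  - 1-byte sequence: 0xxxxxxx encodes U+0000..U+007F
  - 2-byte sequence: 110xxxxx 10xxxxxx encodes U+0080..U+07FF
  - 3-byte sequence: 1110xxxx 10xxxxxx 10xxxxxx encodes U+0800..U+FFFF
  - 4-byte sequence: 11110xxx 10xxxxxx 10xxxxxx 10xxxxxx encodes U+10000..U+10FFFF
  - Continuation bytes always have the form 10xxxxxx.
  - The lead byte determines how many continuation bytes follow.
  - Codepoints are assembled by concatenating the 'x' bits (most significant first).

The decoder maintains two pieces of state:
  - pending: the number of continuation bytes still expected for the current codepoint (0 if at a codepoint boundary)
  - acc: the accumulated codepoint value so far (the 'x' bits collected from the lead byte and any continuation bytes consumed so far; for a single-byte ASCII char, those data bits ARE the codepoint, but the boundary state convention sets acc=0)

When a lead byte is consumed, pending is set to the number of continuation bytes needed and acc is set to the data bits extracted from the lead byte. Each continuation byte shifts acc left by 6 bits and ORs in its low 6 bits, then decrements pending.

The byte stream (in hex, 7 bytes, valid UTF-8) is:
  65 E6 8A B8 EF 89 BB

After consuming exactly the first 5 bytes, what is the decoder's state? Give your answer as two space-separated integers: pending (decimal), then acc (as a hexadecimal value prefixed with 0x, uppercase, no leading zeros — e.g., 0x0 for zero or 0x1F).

Answer: 2 0xF

Derivation:
Byte[0]=65: 1-byte. pending=0, acc=0x0
Byte[1]=E6: 3-byte lead. pending=2, acc=0x6
Byte[2]=8A: continuation. acc=(acc<<6)|0x0A=0x18A, pending=1
Byte[3]=B8: continuation. acc=(acc<<6)|0x38=0x62B8, pending=0
Byte[4]=EF: 3-byte lead. pending=2, acc=0xF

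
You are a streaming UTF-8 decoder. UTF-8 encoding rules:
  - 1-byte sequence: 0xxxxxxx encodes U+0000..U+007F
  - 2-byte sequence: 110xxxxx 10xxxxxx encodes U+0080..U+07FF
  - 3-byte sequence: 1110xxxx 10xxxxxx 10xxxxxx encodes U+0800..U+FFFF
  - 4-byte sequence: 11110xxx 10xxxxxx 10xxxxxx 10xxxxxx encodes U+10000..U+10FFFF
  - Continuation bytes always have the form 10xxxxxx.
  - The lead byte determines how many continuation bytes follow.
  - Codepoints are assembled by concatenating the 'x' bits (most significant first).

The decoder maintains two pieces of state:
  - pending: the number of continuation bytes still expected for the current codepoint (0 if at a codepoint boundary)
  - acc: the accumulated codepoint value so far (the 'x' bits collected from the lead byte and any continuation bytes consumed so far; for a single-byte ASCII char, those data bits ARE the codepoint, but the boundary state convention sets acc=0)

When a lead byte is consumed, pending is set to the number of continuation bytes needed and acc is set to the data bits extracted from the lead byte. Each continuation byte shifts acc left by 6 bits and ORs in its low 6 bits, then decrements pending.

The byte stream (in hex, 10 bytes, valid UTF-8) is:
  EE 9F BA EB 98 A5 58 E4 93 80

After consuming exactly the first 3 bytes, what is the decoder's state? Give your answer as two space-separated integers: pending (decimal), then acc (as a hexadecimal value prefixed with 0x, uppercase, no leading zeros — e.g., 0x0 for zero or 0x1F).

Byte[0]=EE: 3-byte lead. pending=2, acc=0xE
Byte[1]=9F: continuation. acc=(acc<<6)|0x1F=0x39F, pending=1
Byte[2]=BA: continuation. acc=(acc<<6)|0x3A=0xE7FA, pending=0

Answer: 0 0xE7FA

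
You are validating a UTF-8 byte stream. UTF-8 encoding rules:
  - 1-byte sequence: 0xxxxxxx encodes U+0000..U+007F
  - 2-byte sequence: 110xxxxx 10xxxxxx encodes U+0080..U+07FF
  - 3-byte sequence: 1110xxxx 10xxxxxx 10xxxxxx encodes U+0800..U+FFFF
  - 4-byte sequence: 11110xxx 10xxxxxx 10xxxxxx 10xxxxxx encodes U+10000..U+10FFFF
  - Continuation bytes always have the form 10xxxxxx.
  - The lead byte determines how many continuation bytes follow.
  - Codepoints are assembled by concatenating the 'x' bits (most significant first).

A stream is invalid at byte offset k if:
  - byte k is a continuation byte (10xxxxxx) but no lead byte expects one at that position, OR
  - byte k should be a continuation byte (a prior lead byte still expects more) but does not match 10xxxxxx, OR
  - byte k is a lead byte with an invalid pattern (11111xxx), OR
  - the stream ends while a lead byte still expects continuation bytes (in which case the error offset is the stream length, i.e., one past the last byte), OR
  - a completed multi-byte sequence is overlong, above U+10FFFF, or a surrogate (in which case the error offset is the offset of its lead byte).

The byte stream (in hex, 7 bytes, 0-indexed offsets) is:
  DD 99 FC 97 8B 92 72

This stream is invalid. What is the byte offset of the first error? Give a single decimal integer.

Answer: 2

Derivation:
Byte[0]=DD: 2-byte lead, need 1 cont bytes. acc=0x1D
Byte[1]=99: continuation. acc=(acc<<6)|0x19=0x759
Completed: cp=U+0759 (starts at byte 0)
Byte[2]=FC: INVALID lead byte (not 0xxx/110x/1110/11110)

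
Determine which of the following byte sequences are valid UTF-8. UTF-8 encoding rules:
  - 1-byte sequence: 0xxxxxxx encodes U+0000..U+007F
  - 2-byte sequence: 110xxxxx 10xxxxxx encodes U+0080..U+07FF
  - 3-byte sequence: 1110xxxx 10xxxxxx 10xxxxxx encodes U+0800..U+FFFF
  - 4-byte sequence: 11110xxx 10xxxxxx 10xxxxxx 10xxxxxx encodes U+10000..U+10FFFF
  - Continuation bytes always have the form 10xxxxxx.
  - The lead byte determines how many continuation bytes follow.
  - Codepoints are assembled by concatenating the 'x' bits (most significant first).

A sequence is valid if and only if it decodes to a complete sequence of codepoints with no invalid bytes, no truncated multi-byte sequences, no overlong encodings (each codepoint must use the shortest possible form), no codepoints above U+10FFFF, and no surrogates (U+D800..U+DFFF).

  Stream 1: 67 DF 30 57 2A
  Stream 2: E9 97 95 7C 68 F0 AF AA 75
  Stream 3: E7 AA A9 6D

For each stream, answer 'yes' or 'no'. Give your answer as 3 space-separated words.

Answer: no no yes

Derivation:
Stream 1: error at byte offset 2. INVALID
Stream 2: error at byte offset 8. INVALID
Stream 3: decodes cleanly. VALID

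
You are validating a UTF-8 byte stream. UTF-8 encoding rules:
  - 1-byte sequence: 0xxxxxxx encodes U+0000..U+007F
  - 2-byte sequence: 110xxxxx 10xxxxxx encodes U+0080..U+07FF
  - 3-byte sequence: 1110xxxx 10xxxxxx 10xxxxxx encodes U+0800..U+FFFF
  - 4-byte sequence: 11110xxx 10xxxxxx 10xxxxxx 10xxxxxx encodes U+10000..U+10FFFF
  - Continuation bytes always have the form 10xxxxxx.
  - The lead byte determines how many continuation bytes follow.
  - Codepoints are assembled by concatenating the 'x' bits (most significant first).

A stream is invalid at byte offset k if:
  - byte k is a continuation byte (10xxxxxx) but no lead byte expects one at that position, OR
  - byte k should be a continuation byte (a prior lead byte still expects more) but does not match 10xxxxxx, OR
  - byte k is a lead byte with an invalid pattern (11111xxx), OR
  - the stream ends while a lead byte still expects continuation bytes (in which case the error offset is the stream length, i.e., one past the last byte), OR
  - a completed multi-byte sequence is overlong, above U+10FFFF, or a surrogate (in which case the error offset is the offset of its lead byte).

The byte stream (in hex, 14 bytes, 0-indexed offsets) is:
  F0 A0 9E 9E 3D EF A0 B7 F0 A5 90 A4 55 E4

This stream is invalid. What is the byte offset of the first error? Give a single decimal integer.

Byte[0]=F0: 4-byte lead, need 3 cont bytes. acc=0x0
Byte[1]=A0: continuation. acc=(acc<<6)|0x20=0x20
Byte[2]=9E: continuation. acc=(acc<<6)|0x1E=0x81E
Byte[3]=9E: continuation. acc=(acc<<6)|0x1E=0x2079E
Completed: cp=U+2079E (starts at byte 0)
Byte[4]=3D: 1-byte ASCII. cp=U+003D
Byte[5]=EF: 3-byte lead, need 2 cont bytes. acc=0xF
Byte[6]=A0: continuation. acc=(acc<<6)|0x20=0x3E0
Byte[7]=B7: continuation. acc=(acc<<6)|0x37=0xF837
Completed: cp=U+F837 (starts at byte 5)
Byte[8]=F0: 4-byte lead, need 3 cont bytes. acc=0x0
Byte[9]=A5: continuation. acc=(acc<<6)|0x25=0x25
Byte[10]=90: continuation. acc=(acc<<6)|0x10=0x950
Byte[11]=A4: continuation. acc=(acc<<6)|0x24=0x25424
Completed: cp=U+25424 (starts at byte 8)
Byte[12]=55: 1-byte ASCII. cp=U+0055
Byte[13]=E4: 3-byte lead, need 2 cont bytes. acc=0x4
Byte[14]: stream ended, expected continuation. INVALID

Answer: 14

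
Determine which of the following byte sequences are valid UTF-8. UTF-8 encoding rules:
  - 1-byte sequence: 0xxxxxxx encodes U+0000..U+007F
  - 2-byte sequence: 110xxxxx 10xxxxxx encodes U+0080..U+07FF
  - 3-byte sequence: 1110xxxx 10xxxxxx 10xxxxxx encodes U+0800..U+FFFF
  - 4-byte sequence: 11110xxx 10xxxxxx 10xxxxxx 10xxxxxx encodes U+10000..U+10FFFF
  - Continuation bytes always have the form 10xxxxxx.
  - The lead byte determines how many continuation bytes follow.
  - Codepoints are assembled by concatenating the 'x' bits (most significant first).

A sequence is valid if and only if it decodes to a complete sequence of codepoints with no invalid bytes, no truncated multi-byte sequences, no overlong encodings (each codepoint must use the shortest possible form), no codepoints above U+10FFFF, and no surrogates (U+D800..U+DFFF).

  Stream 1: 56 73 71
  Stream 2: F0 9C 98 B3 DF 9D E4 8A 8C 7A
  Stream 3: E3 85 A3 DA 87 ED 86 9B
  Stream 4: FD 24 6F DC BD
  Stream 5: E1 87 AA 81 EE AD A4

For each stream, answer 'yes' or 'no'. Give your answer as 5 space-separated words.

Answer: yes yes yes no no

Derivation:
Stream 1: decodes cleanly. VALID
Stream 2: decodes cleanly. VALID
Stream 3: decodes cleanly. VALID
Stream 4: error at byte offset 0. INVALID
Stream 5: error at byte offset 3. INVALID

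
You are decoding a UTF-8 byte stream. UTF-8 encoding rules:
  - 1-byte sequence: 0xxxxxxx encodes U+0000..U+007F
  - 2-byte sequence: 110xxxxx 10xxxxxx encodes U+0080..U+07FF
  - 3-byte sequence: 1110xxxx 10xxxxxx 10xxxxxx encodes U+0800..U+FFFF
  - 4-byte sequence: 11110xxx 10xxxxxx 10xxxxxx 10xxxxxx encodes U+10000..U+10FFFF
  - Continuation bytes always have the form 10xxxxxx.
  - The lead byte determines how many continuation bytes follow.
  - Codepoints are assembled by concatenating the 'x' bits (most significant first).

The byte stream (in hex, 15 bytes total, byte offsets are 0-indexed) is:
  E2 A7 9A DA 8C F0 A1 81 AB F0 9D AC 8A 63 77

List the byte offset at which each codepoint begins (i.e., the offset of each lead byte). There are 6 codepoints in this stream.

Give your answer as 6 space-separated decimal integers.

Byte[0]=E2: 3-byte lead, need 2 cont bytes. acc=0x2
Byte[1]=A7: continuation. acc=(acc<<6)|0x27=0xA7
Byte[2]=9A: continuation. acc=(acc<<6)|0x1A=0x29DA
Completed: cp=U+29DA (starts at byte 0)
Byte[3]=DA: 2-byte lead, need 1 cont bytes. acc=0x1A
Byte[4]=8C: continuation. acc=(acc<<6)|0x0C=0x68C
Completed: cp=U+068C (starts at byte 3)
Byte[5]=F0: 4-byte lead, need 3 cont bytes. acc=0x0
Byte[6]=A1: continuation. acc=(acc<<6)|0x21=0x21
Byte[7]=81: continuation. acc=(acc<<6)|0x01=0x841
Byte[8]=AB: continuation. acc=(acc<<6)|0x2B=0x2106B
Completed: cp=U+2106B (starts at byte 5)
Byte[9]=F0: 4-byte lead, need 3 cont bytes. acc=0x0
Byte[10]=9D: continuation. acc=(acc<<6)|0x1D=0x1D
Byte[11]=AC: continuation. acc=(acc<<6)|0x2C=0x76C
Byte[12]=8A: continuation. acc=(acc<<6)|0x0A=0x1DB0A
Completed: cp=U+1DB0A (starts at byte 9)
Byte[13]=63: 1-byte ASCII. cp=U+0063
Byte[14]=77: 1-byte ASCII. cp=U+0077

Answer: 0 3 5 9 13 14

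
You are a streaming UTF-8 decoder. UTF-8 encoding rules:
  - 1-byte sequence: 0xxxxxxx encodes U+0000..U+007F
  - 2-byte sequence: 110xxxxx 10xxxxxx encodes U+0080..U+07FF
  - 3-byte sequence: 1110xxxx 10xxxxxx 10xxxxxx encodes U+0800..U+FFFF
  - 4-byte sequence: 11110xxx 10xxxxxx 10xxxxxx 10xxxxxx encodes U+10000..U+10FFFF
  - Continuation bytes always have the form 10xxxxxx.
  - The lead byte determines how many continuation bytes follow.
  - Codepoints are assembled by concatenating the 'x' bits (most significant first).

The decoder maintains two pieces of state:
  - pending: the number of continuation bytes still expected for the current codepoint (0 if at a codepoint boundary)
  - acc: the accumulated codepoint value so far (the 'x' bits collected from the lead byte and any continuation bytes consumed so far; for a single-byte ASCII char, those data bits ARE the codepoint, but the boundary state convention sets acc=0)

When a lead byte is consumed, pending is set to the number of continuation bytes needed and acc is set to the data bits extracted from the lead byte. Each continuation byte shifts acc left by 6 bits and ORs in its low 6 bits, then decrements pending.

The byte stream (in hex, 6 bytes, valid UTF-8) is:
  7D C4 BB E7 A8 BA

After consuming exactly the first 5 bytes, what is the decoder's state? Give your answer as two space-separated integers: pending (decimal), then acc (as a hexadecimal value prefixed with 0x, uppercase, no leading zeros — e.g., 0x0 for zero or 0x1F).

Answer: 1 0x1E8

Derivation:
Byte[0]=7D: 1-byte. pending=0, acc=0x0
Byte[1]=C4: 2-byte lead. pending=1, acc=0x4
Byte[2]=BB: continuation. acc=(acc<<6)|0x3B=0x13B, pending=0
Byte[3]=E7: 3-byte lead. pending=2, acc=0x7
Byte[4]=A8: continuation. acc=(acc<<6)|0x28=0x1E8, pending=1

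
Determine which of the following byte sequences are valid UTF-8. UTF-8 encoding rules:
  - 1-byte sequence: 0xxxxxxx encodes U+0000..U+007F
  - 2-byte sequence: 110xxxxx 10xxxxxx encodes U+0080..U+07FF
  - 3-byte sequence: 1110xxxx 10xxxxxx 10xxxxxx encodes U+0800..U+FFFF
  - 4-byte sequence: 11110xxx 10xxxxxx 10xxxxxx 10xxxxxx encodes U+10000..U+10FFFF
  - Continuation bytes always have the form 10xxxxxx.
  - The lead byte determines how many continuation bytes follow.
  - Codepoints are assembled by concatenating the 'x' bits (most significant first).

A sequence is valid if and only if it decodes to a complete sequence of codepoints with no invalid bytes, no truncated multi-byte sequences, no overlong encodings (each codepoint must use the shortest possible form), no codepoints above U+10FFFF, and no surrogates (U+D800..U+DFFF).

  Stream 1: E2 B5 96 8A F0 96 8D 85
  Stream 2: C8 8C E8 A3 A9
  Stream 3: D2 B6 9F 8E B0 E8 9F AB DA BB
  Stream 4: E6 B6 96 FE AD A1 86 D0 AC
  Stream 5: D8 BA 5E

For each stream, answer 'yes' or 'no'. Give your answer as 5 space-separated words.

Answer: no yes no no yes

Derivation:
Stream 1: error at byte offset 3. INVALID
Stream 2: decodes cleanly. VALID
Stream 3: error at byte offset 2. INVALID
Stream 4: error at byte offset 3. INVALID
Stream 5: decodes cleanly. VALID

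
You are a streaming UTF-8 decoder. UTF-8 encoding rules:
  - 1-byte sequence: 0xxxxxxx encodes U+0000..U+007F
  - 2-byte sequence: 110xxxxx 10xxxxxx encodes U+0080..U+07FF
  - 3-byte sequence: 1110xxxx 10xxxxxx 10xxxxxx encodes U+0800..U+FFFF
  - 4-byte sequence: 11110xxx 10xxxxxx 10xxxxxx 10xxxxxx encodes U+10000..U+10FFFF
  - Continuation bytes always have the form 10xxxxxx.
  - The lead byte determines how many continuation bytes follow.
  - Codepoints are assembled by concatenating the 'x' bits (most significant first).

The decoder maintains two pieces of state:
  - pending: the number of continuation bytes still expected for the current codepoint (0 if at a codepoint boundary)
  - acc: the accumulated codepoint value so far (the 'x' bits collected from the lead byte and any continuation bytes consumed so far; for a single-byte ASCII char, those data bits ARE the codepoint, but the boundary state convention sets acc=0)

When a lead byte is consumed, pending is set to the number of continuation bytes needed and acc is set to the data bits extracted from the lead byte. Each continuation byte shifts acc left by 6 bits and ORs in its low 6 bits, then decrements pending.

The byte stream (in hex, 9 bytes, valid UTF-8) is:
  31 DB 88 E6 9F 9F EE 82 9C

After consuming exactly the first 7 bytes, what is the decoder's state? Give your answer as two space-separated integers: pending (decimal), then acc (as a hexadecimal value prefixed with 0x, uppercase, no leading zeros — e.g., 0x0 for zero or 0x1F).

Answer: 2 0xE

Derivation:
Byte[0]=31: 1-byte. pending=0, acc=0x0
Byte[1]=DB: 2-byte lead. pending=1, acc=0x1B
Byte[2]=88: continuation. acc=(acc<<6)|0x08=0x6C8, pending=0
Byte[3]=E6: 3-byte lead. pending=2, acc=0x6
Byte[4]=9F: continuation. acc=(acc<<6)|0x1F=0x19F, pending=1
Byte[5]=9F: continuation. acc=(acc<<6)|0x1F=0x67DF, pending=0
Byte[6]=EE: 3-byte lead. pending=2, acc=0xE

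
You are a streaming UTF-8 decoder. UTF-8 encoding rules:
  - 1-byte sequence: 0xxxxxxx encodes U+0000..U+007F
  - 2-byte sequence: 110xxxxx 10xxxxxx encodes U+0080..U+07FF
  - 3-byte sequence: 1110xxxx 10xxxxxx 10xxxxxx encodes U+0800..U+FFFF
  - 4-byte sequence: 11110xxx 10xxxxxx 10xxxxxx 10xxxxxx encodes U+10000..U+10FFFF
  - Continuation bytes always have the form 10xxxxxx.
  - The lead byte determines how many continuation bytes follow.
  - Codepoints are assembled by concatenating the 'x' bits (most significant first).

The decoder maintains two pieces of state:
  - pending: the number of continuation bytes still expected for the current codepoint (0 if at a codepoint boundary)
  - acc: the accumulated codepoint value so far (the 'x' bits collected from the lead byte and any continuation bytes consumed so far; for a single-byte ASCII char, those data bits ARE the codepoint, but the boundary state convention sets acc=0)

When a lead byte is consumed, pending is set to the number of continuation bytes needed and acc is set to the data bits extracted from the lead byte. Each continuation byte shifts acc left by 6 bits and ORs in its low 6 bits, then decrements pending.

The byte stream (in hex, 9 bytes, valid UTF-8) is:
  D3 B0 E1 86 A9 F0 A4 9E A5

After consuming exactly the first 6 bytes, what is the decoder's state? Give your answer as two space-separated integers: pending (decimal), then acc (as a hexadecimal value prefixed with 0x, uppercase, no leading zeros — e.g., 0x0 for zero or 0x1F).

Byte[0]=D3: 2-byte lead. pending=1, acc=0x13
Byte[1]=B0: continuation. acc=(acc<<6)|0x30=0x4F0, pending=0
Byte[2]=E1: 3-byte lead. pending=2, acc=0x1
Byte[3]=86: continuation. acc=(acc<<6)|0x06=0x46, pending=1
Byte[4]=A9: continuation. acc=(acc<<6)|0x29=0x11A9, pending=0
Byte[5]=F0: 4-byte lead. pending=3, acc=0x0

Answer: 3 0x0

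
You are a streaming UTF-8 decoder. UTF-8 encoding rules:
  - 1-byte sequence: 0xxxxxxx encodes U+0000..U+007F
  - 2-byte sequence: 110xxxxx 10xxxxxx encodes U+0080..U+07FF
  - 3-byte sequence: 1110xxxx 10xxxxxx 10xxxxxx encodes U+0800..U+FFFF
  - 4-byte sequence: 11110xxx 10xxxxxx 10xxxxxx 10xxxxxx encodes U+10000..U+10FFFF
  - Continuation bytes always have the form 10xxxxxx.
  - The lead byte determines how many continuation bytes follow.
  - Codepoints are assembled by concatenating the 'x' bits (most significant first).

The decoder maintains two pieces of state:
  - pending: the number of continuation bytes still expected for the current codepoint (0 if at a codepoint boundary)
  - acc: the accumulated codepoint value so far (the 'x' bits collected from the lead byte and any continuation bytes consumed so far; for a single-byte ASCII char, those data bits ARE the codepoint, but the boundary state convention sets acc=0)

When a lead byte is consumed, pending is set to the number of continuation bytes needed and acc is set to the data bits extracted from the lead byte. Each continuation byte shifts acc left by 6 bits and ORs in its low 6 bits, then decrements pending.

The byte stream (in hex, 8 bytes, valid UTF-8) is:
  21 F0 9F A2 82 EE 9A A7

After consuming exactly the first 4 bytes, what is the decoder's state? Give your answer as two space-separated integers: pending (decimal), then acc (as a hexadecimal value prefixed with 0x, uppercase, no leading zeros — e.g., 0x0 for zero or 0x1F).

Byte[0]=21: 1-byte. pending=0, acc=0x0
Byte[1]=F0: 4-byte lead. pending=3, acc=0x0
Byte[2]=9F: continuation. acc=(acc<<6)|0x1F=0x1F, pending=2
Byte[3]=A2: continuation. acc=(acc<<6)|0x22=0x7E2, pending=1

Answer: 1 0x7E2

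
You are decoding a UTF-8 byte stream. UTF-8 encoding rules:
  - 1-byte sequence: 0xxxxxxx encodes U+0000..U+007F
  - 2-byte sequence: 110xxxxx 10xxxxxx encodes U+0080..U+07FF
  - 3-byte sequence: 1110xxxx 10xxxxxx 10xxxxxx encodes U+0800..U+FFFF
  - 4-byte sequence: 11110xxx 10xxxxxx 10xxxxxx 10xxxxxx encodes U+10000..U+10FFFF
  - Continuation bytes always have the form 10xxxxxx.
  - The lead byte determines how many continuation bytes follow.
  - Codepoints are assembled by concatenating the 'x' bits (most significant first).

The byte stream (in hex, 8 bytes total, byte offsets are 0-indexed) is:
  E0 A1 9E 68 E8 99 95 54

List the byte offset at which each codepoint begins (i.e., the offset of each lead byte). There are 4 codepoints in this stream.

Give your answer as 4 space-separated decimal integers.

Byte[0]=E0: 3-byte lead, need 2 cont bytes. acc=0x0
Byte[1]=A1: continuation. acc=(acc<<6)|0x21=0x21
Byte[2]=9E: continuation. acc=(acc<<6)|0x1E=0x85E
Completed: cp=U+085E (starts at byte 0)
Byte[3]=68: 1-byte ASCII. cp=U+0068
Byte[4]=E8: 3-byte lead, need 2 cont bytes. acc=0x8
Byte[5]=99: continuation. acc=(acc<<6)|0x19=0x219
Byte[6]=95: continuation. acc=(acc<<6)|0x15=0x8655
Completed: cp=U+8655 (starts at byte 4)
Byte[7]=54: 1-byte ASCII. cp=U+0054

Answer: 0 3 4 7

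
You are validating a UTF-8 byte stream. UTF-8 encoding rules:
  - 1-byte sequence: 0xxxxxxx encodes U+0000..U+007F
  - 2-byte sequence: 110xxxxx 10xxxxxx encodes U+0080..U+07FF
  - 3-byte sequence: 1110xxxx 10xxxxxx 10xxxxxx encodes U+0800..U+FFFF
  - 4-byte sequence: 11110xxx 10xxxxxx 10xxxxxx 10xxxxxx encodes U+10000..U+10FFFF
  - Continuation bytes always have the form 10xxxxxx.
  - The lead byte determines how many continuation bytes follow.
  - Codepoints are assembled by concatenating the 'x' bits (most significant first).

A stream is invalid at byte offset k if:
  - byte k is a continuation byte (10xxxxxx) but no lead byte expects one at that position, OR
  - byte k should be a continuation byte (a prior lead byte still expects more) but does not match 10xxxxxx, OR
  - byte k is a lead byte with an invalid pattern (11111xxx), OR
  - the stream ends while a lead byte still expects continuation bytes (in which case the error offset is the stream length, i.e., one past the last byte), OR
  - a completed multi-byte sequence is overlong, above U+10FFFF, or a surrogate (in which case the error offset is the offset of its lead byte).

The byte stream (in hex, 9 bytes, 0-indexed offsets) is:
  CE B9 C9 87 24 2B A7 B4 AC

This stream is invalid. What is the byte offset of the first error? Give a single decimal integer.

Byte[0]=CE: 2-byte lead, need 1 cont bytes. acc=0xE
Byte[1]=B9: continuation. acc=(acc<<6)|0x39=0x3B9
Completed: cp=U+03B9 (starts at byte 0)
Byte[2]=C9: 2-byte lead, need 1 cont bytes. acc=0x9
Byte[3]=87: continuation. acc=(acc<<6)|0x07=0x247
Completed: cp=U+0247 (starts at byte 2)
Byte[4]=24: 1-byte ASCII. cp=U+0024
Byte[5]=2B: 1-byte ASCII. cp=U+002B
Byte[6]=A7: INVALID lead byte (not 0xxx/110x/1110/11110)

Answer: 6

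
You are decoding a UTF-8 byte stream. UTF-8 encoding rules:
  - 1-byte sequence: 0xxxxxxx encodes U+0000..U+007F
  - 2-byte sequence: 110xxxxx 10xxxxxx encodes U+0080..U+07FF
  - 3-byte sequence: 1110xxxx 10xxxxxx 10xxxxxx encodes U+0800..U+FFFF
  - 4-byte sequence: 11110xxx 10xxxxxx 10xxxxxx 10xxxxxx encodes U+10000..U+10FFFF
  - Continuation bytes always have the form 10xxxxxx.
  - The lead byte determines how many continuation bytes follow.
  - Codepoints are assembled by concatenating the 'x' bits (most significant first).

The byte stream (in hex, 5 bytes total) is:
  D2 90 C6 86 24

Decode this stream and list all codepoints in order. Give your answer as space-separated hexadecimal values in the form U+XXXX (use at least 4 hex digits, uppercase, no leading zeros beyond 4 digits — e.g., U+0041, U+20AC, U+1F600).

Answer: U+0490 U+0186 U+0024

Derivation:
Byte[0]=D2: 2-byte lead, need 1 cont bytes. acc=0x12
Byte[1]=90: continuation. acc=(acc<<6)|0x10=0x490
Completed: cp=U+0490 (starts at byte 0)
Byte[2]=C6: 2-byte lead, need 1 cont bytes. acc=0x6
Byte[3]=86: continuation. acc=(acc<<6)|0x06=0x186
Completed: cp=U+0186 (starts at byte 2)
Byte[4]=24: 1-byte ASCII. cp=U+0024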